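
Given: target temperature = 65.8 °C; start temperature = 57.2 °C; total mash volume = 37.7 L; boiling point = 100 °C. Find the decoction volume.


V_dec = V_total·(T_target − T_start)/(T_boil − T_start)
V_dec = 37.7·(65.8 − 57.2)/(100 − 57.2)

7.5752 L


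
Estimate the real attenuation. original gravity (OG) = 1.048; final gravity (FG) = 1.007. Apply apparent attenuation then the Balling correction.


AA = (OG−FG)/(OG−1)·100;  RA = AA·0.8192
AA = (1.048 − 1.007)/(1.048 − 1)·100 = 85.4167
RA = 85.4167·0.8192

69.9733 %


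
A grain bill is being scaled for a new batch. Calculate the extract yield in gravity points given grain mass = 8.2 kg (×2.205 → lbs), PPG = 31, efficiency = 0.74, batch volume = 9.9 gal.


points = lbs × PPG × eff / vol
lbs = 8.2 × 2.205 = 18.0810
points = 18.0810 × 31 × 0.74 / 9.9

41.8968 points


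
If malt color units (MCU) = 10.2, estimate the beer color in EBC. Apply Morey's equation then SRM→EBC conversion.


SRM = 1.4922·MCU^0.6859;  EBC = SRM·1.97
SRM = 1.4922·10.2^0.6859 = 7.3388
EBC = 7.3388·1.97

14.4575 EBC


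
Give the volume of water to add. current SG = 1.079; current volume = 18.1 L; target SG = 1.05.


V_water = V·((SG_curr − 1)/(SG_target − 1) − 1)
V_water = 18.1·((1.079 − 1)/(1.05 − 1) − 1)

10.4980 L


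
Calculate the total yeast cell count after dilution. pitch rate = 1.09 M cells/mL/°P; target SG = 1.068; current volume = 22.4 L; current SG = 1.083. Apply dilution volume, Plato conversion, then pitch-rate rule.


V_w = V·((SG_c−1)/(SG_t−1)−1);  °P = 259 − 259/SG_t;  cells = rate·(V+V_w)·°P
V_w = 22.4·((1.083−1)/(1.068−1)−1) = 4.9412
V_final = 22.4 + 4.9412 = 27.3412
°P = 259 − 259/1.068 = 16.4906
cells = 1.09·27.3412·16.4906

491.4520 billion cells


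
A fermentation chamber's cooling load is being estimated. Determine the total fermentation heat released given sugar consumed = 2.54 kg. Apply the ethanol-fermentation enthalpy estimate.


Q = m_sugar · 590 kJ/kg
Q = 2.54 · 590

1498.6000 kJ


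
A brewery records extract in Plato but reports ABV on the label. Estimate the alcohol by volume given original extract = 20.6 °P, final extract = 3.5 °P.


SG = 259/(259 − P);  ABV = (OG − FG)·131.25
OG = 259/(259 − 20.6) = 1.0864
FG = 259/(259 − 3.5) = 1.0137
ABV = (1.0864 − 1.0137)·131.25

9.5433 % ABV


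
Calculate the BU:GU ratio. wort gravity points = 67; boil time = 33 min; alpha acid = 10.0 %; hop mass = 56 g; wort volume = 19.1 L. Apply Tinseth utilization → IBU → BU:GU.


U = 1.65·0.000125^(GP/1000)·(1−e^(−0.04t))/4.15;  IBU = (α/100)·m·U·1000/V;  BU:GU = IBU/GP
U = 1.65·0.000125^(67/1000)·(1−e^(−0.04·33))/4.15 = 0.1596
IBU = (10.0/100)·56·0.1596·1000/19.1 = 46.7851
BU:GU = 46.7851/67

0.6983


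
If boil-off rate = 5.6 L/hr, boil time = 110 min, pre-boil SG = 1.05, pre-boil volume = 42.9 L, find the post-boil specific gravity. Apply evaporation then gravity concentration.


V_post = V_pre − rate·(t/60);  SG_post = 1 + (SG_pre−1)·V_pre/V_post
V_post = 42.9 − 5.6·(110/60) = 32.6333
SG_post = 1 + (1.05 − 1)·42.9/32.6333

1.0657


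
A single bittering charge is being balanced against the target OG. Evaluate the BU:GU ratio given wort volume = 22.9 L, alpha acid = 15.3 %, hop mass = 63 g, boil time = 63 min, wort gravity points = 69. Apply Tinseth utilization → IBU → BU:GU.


U = 1.65·0.000125^(GP/1000)·(1−e^(−0.04t))/4.15;  IBU = (α/100)·m·U·1000/V;  BU:GU = IBU/GP
U = 1.65·0.000125^(69/1000)·(1−e^(−0.04·63))/4.15 = 0.1966
IBU = (15.3/100)·63·0.1966·1000/22.9 = 82.7732
BU:GU = 82.7732/69

1.1996


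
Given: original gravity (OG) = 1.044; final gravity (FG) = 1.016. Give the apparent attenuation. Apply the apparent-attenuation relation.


AA = (OG − FG)/(OG − 1) · 100
AA = (1.044 − 1.016)/(1.044 − 1) · 100

63.6364 %


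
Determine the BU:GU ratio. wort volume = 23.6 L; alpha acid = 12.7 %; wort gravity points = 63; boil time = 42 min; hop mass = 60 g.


U = 1.65·0.000125^(GP/1000)·(1−e^(−0.04t))/4.15;  IBU = (α/100)·m·U·1000/V;  BU:GU = IBU/GP
U = 1.65·0.000125^(63/1000)·(1−e^(−0.04·42))/4.15 = 0.1836
IBU = (12.7/100)·60·0.1836·1000/23.6 = 59.2938
BU:GU = 59.2938/63

0.9412


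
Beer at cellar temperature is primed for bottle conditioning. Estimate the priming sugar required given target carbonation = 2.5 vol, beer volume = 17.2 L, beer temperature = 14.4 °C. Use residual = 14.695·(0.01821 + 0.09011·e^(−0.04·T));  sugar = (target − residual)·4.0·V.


residual = 14.695·(0.01821 + 0.09011·e^(−0.04·14.4)) = 1.0120
sugar = (2.5 − 1.0120)·4.0·17.2

102.3767 g


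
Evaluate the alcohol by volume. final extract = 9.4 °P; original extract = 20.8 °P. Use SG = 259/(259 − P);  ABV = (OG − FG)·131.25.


OG = 259/(259 − 20.8) = 1.0873
FG = 259/(259 − 9.4) = 1.0377
ABV = (1.0873 − 1.0377)·131.25

6.5180 % ABV


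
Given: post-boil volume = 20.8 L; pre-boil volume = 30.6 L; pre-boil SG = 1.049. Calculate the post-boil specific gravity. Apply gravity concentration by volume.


SG_post = 1 + (SG_pre − 1)·V_pre/V_post
pts_pre = (1.049 − 1)·1000 = 49.0000
pts_post = 49.0000·30.6/20.8 = 72.0865
SG_post = 1 + 72.0865/1000

1.0721


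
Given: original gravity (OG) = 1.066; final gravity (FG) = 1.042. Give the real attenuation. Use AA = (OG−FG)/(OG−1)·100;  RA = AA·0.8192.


AA = (1.066 − 1.042)/(1.066 − 1)·100 = 36.3636
RA = 36.3636·0.8192

29.7891 %


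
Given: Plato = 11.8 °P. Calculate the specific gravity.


SG = 259/(259 − P)
SG = 259/(259 − 11.8)

1.0477


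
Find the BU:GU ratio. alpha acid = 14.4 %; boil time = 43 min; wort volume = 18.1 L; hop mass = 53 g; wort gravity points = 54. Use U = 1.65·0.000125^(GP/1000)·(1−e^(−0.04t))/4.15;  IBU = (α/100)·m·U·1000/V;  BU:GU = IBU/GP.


U = 1.65·0.000125^(54/1000)·(1−e^(−0.04·43))/4.15 = 0.2009
IBU = (14.4/100)·53·0.2009·1000/18.1 = 84.7104
BU:GU = 84.7104/54

1.5687


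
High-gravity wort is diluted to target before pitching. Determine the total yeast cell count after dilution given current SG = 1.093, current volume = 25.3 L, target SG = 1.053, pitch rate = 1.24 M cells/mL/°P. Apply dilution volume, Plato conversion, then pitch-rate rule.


V_w = V·((SG_c−1)/(SG_t−1)−1);  °P = 259 − 259/SG_t;  cells = rate·(V+V_w)·°P
V_w = 25.3·((1.093−1)/(1.053−1)−1) = 19.0943
V_final = 25.3 + 19.0943 = 44.3943
°P = 259 − 259/1.053 = 13.0361
cells = 1.24·44.3943·13.0361

717.6233 billion cells


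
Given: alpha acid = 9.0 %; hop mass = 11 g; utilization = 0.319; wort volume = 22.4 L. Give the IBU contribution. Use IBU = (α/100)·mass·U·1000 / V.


IBU = (9.0/100)·11·0.319·1000 / 22.4

14.0987 IBU


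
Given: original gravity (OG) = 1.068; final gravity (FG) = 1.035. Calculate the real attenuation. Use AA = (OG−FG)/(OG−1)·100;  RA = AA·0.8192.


AA = (1.068 − 1.035)/(1.068 − 1)·100 = 48.5294
RA = 48.5294·0.8192

39.7553 %


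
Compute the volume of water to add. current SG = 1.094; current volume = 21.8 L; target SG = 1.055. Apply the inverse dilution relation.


V_water = V·((SG_curr − 1)/(SG_target − 1) − 1)
V_water = 21.8·((1.094 − 1)/(1.055 − 1) − 1)

15.4582 L


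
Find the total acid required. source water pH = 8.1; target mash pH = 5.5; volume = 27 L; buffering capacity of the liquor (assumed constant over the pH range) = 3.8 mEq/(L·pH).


acid = buffering capacity · (pH_source − pH_target) · V
acid = 3.8 · (8.1 − 5.5) · 27

266.7600 mEq


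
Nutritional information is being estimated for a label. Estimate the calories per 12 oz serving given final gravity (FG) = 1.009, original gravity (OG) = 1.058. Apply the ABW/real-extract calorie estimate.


ABW = (OG−FG)·131.25·0.79/FG;  °P = 259 − 259/SG (for OG→OE and FG→AE);  RE = 0.1808·OE + 0.8192·AE;  Cal = (6.9·ABW + 4·(RE−0.1))·FG·3.55
ABW = (1.058 − 1.009)·131.25·0.79/1.009 = 5.0354
OE = 259 − 259/1.058 = 14.1985 °P
AE = 259 − 259/1.009 = 2.3102 °P
RE = 0.1808·14.1985 + 0.8192·2.3102 = 4.4596 °P
Cal = (6.9·5.0354 + 4·(4.4596−0.1))·1.009·3.55

186.9150 kcal


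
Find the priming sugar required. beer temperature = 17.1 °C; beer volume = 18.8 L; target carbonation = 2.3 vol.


residual = 14.695·(0.01821 + 0.09011·e^(−0.04·T));  sugar = (target − residual)·4.0·V
residual = 14.695·(0.01821 + 0.09011·e^(−0.04·17.1)) = 0.9358
sugar = (2.3 − 0.9358)·4.0·18.8

102.5906 g


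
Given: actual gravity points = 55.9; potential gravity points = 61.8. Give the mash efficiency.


efficiency = actual / potential × 100
efficiency = 55.9 / 61.8 × 100

90.4531 %


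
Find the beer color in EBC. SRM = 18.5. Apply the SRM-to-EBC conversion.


EBC = SRM · 1.97
EBC = 18.5 · 1.97

36.4450 EBC


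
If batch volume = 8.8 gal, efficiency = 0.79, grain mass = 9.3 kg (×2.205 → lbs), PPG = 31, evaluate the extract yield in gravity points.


points = lbs × PPG × eff / vol
lbs = 9.3 × 2.205 = 20.5065
points = 20.5065 × 31 × 0.79 / 8.8

57.0687 points


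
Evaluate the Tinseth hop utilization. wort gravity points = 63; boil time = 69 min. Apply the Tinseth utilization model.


U = 1.65·0.000125^(GP/1000) · (1 − e^(−0.04·t))/4.15
bigness = 1.65·0.000125^(63/1000) = 0.9367
boil_factor = (1 − e^(−0.04·69))/4.15 = 0.2257
U = 0.9367 · 0.2257

0.2114


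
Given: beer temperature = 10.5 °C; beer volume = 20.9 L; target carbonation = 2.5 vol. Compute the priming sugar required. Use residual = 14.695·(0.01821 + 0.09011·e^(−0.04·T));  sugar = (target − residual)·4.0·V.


residual = 14.695·(0.01821 + 0.09011·e^(−0.04·10.5)) = 1.1376
sugar = (2.5 − 1.1376)·4.0·20.9

113.8937 g


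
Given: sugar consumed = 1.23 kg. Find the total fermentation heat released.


Q = m_sugar · 590 kJ/kg
Q = 1.23 · 590

725.7000 kJ


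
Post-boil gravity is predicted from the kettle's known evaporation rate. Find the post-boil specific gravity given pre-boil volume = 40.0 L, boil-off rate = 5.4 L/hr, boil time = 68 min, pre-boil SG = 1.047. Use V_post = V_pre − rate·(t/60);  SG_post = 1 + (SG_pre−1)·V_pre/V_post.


V_post = 40.0 − 5.4·(68/60) = 33.8800
SG_post = 1 + (1.047 − 1)·40.0/33.8800

1.0555


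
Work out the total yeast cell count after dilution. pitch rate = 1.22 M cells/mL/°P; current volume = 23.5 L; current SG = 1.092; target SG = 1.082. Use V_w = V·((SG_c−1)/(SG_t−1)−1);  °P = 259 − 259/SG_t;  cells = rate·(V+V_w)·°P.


V_w = 23.5·((1.092−1)/(1.082−1)−1) = 2.8659
V_final = 23.5 + 2.8659 = 26.3659
°P = 259 − 259/1.082 = 19.6285
cells = 1.22·26.3659·19.6285

631.3759 billion cells


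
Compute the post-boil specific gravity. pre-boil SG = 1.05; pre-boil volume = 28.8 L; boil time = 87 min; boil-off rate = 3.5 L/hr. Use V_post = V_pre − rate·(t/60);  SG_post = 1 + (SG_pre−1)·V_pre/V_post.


V_post = 28.8 − 3.5·(87/60) = 23.7250
SG_post = 1 + (1.05 − 1)·28.8/23.7250

1.0607


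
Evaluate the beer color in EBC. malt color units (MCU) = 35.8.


SRM = 1.4922·MCU^0.6859;  EBC = SRM·1.97
SRM = 1.4922·35.8^0.6859 = 17.3634
EBC = 17.3634·1.97

34.2059 EBC


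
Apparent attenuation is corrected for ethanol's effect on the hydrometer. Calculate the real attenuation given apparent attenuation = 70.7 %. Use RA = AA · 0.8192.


RA = 70.7 · 0.8192

57.9174 %


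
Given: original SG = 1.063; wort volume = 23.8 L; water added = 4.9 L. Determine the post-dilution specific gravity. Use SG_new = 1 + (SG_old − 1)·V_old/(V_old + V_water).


pts = (1.063 − 1)·1000·23.8/(23.8 + 4.9) = 52.2439
SG_new = 1 + 52.2439/1000

1.0522


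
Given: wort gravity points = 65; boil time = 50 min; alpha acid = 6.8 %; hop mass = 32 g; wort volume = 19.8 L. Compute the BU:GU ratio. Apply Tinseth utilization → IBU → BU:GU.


U = 1.65·0.000125^(GP/1000)·(1−e^(−0.04t))/4.15;  IBU = (α/100)·m·U·1000/V;  BU:GU = IBU/GP
U = 1.65·0.000125^(65/1000)·(1−e^(−0.04·50))/4.15 = 0.1917
IBU = (6.8/100)·32·0.1917·1000/19.8 = 21.0657
BU:GU = 21.0657/65

0.3241


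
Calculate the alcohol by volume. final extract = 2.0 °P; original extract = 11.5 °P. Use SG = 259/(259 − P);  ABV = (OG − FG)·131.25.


OG = 259/(259 − 11.5) = 1.0465
FG = 259/(259 − 2.0) = 1.0078
ABV = (1.0465 − 1.0078)·131.25

5.0771 % ABV


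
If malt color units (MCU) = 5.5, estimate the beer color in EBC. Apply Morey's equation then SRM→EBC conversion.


SRM = 1.4922·MCU^0.6859;  EBC = SRM·1.97
SRM = 1.4922·5.5^0.6859 = 4.8044
EBC = 4.8044·1.97

9.4647 EBC


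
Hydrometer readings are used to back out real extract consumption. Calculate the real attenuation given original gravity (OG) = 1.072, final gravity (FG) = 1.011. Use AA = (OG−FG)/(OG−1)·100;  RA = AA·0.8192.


AA = (1.072 − 1.011)/(1.072 − 1)·100 = 84.7222
RA = 84.7222·0.8192

69.4044 %


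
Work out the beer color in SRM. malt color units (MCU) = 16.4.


SRM = 1.4922 · MCU^0.6859
SRM = 1.4922 · 16.4^0.6859

10.1646 SRM


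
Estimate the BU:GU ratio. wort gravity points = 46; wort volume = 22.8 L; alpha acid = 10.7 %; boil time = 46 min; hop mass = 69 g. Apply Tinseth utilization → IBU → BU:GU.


U = 1.65·0.000125^(GP/1000)·(1−e^(−0.04t))/4.15;  IBU = (α/100)·m·U·1000/V;  BU:GU = IBU/GP
U = 1.65·0.000125^(46/1000)·(1−e^(−0.04·46))/4.15 = 0.2212
IBU = (10.7/100)·69·0.2212·1000/22.8 = 71.6279
BU:GU = 71.6279/46

1.5571


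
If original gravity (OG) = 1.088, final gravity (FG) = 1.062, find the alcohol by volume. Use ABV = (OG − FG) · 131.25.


ABV = (1.088 − 1.062) · 131.25

3.4125 % ABV


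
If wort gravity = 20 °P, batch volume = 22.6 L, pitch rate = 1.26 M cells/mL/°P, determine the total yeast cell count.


cells (billions) = rate · V_L · °P
cells = 1.26 · 22.6 · 20

569.5200 billion cells


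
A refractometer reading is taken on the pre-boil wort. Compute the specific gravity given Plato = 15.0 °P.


SG = 259/(259 − P)
SG = 259/(259 − 15.0)

1.0615


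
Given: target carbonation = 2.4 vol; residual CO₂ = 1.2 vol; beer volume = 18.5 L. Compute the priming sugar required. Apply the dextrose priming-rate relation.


sugar = (target − residual)·4.0·V
sugar = (2.4 − 1.2)·4.0·18.5

88.8000 g


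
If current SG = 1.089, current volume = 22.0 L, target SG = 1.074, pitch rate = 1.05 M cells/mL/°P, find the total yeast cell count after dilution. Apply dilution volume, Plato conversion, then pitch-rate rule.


V_w = V·((SG_c−1)/(SG_t−1)−1);  °P = 259 − 259/SG_t;  cells = rate·(V+V_w)·°P
V_w = 22.0·((1.089−1)/(1.074−1)−1) = 4.4595
V_final = 22.0 + 4.4595 = 26.4595
°P = 259 − 259/1.074 = 17.8454
cells = 1.05·26.4595·17.8454

495.7897 billion cells


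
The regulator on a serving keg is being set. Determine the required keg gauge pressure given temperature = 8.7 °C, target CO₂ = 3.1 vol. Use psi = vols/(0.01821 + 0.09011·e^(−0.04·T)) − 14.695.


psi = 3.1/(0.01821 + 0.09011·e^(−0.04·8.7)) − 14.695

23.1854 psi


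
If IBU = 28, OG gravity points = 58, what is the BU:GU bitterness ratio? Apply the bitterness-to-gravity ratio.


BU:GU = IBU / OG_points
BU:GU = 28 / 58

0.4828


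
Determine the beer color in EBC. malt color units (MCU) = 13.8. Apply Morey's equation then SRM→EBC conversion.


SRM = 1.4922·MCU^0.6859;  EBC = SRM·1.97
SRM = 1.4922·13.8^0.6859 = 9.0296
EBC = 9.0296·1.97

17.7884 EBC


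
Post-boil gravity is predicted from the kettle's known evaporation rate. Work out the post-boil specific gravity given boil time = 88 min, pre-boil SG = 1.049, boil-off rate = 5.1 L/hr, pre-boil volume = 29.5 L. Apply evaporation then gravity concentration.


V_post = V_pre − rate·(t/60);  SG_post = 1 + (SG_pre−1)·V_pre/V_post
V_post = 29.5 − 5.1·(88/60) = 22.0200
SG_post = 1 + (1.049 − 1)·29.5/22.0200

1.0656


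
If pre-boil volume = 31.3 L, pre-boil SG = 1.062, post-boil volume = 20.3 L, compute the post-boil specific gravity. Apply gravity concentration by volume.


SG_post = 1 + (SG_pre − 1)·V_pre/V_post
pts_pre = (1.062 − 1)·1000 = 62.0000
pts_post = 62.0000·31.3/20.3 = 95.5961
SG_post = 1 + 95.5961/1000

1.0956


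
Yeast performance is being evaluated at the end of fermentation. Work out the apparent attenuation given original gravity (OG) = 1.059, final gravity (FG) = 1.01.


AA = (OG − FG)/(OG − 1) · 100
AA = (1.059 − 1.01)/(1.059 − 1) · 100

83.0508 %


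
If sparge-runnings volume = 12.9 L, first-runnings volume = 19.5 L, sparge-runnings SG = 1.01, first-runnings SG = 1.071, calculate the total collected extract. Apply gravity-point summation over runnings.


total = Σ (SG_i − 1)·1000·V_i
first = (1.071 − 1)·1000·19.5 = 1384.5000
sparge = (1.01 − 1)·1000·12.9 = 129.0000
total = 1384.5000 + 129.0000

1513.5000 gravity·L


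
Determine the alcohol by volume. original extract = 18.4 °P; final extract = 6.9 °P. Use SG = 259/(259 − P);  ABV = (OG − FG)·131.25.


OG = 259/(259 − 18.4) = 1.0765
FG = 259/(259 − 6.9) = 1.0274
ABV = (1.0765 − 1.0274)·131.25

6.4451 % ABV


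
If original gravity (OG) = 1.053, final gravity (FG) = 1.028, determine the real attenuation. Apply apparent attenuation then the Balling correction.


AA = (OG−FG)/(OG−1)·100;  RA = AA·0.8192
AA = (1.053 − 1.028)/(1.053 − 1)·100 = 47.1698
RA = 47.1698·0.8192

38.6415 %


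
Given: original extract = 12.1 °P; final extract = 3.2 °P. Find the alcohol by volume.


SG = 259/(259 − P);  ABV = (OG − FG)·131.25
OG = 259/(259 − 12.1) = 1.0490
FG = 259/(259 − 3.2) = 1.0125
ABV = (1.0490 − 1.0125)·131.25

4.7904 % ABV


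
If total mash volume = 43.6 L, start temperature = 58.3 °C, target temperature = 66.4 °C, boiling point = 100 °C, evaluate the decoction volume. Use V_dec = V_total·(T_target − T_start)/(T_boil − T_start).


V_dec = 43.6·(66.4 − 58.3)/(100 − 58.3)

8.4691 L


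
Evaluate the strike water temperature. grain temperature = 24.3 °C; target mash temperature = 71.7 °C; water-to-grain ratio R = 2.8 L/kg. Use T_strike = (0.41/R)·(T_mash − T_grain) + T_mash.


T_strike = (0.41/2.8)·(71.7 − 24.3) + 71.7

78.6407 °C


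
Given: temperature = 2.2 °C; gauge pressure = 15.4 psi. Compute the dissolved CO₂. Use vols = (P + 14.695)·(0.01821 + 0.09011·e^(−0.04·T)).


vols = (15.4 + 14.695)·(0.01821 + 0.09011·e^(−0.04·2.2))

3.0314 volumes


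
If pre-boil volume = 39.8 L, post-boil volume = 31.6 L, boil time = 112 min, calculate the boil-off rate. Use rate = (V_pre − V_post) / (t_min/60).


rate = (39.8 − 31.6) / (112/60)

4.3929 L/hr


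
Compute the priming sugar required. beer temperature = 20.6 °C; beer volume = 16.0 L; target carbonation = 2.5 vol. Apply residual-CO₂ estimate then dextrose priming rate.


residual = 14.695·(0.01821 + 0.09011·e^(−0.04·T));  sugar = (target − residual)·4.0·V
residual = 14.695·(0.01821 + 0.09011·e^(−0.04·20.6)) = 0.8485
sugar = (2.5 − 0.8485)·4.0·16.0

105.6978 g


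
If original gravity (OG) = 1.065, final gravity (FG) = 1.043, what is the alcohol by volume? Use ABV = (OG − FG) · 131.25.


ABV = (1.065 − 1.043) · 131.25

2.8875 % ABV


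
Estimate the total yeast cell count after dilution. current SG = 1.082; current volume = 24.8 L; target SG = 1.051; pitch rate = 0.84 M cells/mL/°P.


V_w = V·((SG_c−1)/(SG_t−1)−1);  °P = 259 − 259/SG_t;  cells = rate·(V+V_w)·°P
V_w = 24.8·((1.082−1)/(1.051−1)−1) = 15.0745
V_final = 24.8 + 15.0745 = 39.8745
°P = 259 − 259/1.051 = 12.5680
cells = 0.84·39.8745·12.5680

420.9610 billion cells


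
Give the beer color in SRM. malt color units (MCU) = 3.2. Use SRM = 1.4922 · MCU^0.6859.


SRM = 1.4922 · 3.2^0.6859

3.3137 SRM


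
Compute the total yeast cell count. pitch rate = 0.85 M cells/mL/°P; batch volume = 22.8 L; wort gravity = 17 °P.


cells (billions) = rate · V_L · °P
cells = 0.85 · 22.8 · 17

329.4600 billion cells


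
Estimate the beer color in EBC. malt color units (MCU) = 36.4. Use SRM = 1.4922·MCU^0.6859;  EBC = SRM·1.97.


SRM = 1.4922·36.4^0.6859 = 17.5625
EBC = 17.5625·1.97

34.5981 EBC


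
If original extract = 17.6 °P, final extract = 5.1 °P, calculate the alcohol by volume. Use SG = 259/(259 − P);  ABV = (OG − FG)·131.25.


OG = 259/(259 − 17.6) = 1.0729
FG = 259/(259 − 5.1) = 1.0201
ABV = (1.0729 − 1.0201)·131.25

6.9328 % ABV


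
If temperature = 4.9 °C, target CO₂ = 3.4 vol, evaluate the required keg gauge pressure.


psi = vols/(0.01821 + 0.09011·e^(−0.04·T)) − 14.695
psi = 3.4/(0.01821 + 0.09011·e^(−0.04·4.9)) − 14.695

22.1488 psi


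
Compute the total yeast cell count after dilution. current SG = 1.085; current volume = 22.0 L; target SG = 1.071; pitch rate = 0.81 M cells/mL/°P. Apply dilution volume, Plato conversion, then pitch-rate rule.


V_w = V·((SG_c−1)/(SG_t−1)−1);  °P = 259 − 259/SG_t;  cells = rate·(V+V_w)·°P
V_w = 22.0·((1.085−1)/(1.071−1)−1) = 4.3380
V_final = 22.0 + 4.3380 = 26.3380
°P = 259 − 259/1.071 = 17.1699
cells = 0.81·26.3380·17.1699

366.3000 billion cells


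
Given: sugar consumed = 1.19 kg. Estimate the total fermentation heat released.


Q = m_sugar · 590 kJ/kg
Q = 1.19 · 590

702.1000 kJ


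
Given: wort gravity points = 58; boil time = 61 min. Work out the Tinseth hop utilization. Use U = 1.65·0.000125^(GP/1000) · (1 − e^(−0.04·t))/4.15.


bigness = 1.65·0.000125^(58/1000) = 0.9797
boil_factor = (1 − e^(−0.04·61))/4.15 = 0.2200
U = 0.9797 · 0.2200

0.2155


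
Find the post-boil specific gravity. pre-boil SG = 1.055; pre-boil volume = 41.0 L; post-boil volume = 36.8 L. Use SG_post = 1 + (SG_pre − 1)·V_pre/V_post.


pts_pre = (1.055 − 1)·1000 = 55.0000
pts_post = 55.0000·41.0/36.8 = 61.2772
SG_post = 1 + 61.2772/1000

1.0613


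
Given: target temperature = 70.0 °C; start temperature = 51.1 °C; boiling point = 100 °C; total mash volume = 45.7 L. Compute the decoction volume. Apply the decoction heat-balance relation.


V_dec = V_total·(T_target − T_start)/(T_boil − T_start)
V_dec = 45.7·(70.0 − 51.1)/(100 − 51.1)

17.6632 L


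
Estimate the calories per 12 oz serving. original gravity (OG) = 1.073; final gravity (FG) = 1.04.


ABW = (OG−FG)·131.25·0.79/FG;  °P = 259 − 259/SG (for OG→OE and FG→AE);  RE = 0.1808·OE + 0.8192·AE;  Cal = (6.9·ABW + 4·(RE−0.1))·FG·3.55
ABW = (1.073 − 1.04)·131.25·0.79/1.04 = 3.2901
OE = 259 − 259/1.073 = 17.6207 °P
AE = 259 − 259/1.04 = 9.9615 °P
RE = 0.1808·17.6207 + 0.8192·9.9615 = 11.3463 °P
Cal = (6.9·3.2901 + 4·(11.3463−0.1))·1.04·3.55

249.8998 kcal


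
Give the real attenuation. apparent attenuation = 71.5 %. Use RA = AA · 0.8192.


RA = 71.5 · 0.8192

58.5728 %


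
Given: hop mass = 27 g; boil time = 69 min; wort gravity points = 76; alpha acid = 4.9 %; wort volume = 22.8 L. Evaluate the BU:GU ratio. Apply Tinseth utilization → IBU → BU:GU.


U = 1.65·0.000125^(GP/1000)·(1−e^(−0.04t))/4.15;  IBU = (α/100)·m·U·1000/V;  BU:GU = IBU/GP
U = 1.65·0.000125^(76/1000)·(1−e^(−0.04·69))/4.15 = 0.1881
IBU = (4.9/100)·27·0.1881·1000/22.8 = 10.9152
BU:GU = 10.9152/76

0.1436


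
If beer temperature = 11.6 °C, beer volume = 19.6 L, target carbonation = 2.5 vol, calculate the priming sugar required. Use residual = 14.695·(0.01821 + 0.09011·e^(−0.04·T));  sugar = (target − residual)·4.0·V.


residual = 14.695·(0.01821 + 0.09011·e^(−0.04·11.6)) = 1.1002
sugar = (2.5 − 1.1002)·4.0·19.6

109.7456 g


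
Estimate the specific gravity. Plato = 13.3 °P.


SG = 259/(259 − P)
SG = 259/(259 − 13.3)

1.0541


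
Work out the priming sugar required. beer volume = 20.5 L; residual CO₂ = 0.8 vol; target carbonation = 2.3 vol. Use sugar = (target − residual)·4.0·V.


sugar = (2.3 − 0.8)·4.0·20.5

123.0000 g


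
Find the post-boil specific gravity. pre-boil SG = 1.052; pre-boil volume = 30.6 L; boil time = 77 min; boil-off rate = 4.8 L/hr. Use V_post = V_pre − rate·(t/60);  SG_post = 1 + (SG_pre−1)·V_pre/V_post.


V_post = 30.6 − 4.8·(77/60) = 24.4400
SG_post = 1 + (1.052 − 1)·30.6/24.4400

1.0651


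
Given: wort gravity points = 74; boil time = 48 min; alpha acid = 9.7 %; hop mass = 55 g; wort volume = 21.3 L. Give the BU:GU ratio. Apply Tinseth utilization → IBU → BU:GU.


U = 1.65·0.000125^(GP/1000)·(1−e^(−0.04t))/4.15;  IBU = (α/100)·m·U·1000/V;  BU:GU = IBU/GP
U = 1.65·0.000125^(74/1000)·(1−e^(−0.04·48))/4.15 = 0.1745
IBU = (9.7/100)·55·0.1745·1000/21.3 = 43.7030
BU:GU = 43.7030/74

0.5906


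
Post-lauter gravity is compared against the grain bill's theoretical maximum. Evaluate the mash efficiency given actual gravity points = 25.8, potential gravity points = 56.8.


efficiency = actual / potential × 100
efficiency = 25.8 / 56.8 × 100

45.4225 %


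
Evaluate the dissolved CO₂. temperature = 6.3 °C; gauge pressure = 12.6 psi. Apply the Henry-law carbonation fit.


vols = (P + 14.695)·(0.01821 + 0.09011·e^(−0.04·T))
vols = (12.6 + 14.695)·(0.01821 + 0.09011·e^(−0.04·6.3))

2.4087 volumes


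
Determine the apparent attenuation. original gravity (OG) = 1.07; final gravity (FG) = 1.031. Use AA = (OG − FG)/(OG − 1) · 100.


AA = (1.07 − 1.031)/(1.07 − 1) · 100

55.7143 %


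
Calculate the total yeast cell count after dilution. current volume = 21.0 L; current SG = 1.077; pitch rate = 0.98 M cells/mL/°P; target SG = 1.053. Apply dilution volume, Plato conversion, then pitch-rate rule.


V_w = V·((SG_c−1)/(SG_t−1)−1);  °P = 259 − 259/SG_t;  cells = rate·(V+V_w)·°P
V_w = 21.0·((1.077−1)/(1.053−1)−1) = 9.5094
V_final = 21.0 + 9.5094 = 30.5094
°P = 259 − 259/1.053 = 13.0361
cells = 0.98·30.5094·13.0361

389.7692 billion cells


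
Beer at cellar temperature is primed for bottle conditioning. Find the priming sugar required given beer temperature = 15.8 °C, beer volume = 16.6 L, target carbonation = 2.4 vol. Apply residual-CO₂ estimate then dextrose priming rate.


residual = 14.695·(0.01821 + 0.09011·e^(−0.04·T));  sugar = (target − residual)·4.0·V
residual = 14.695·(0.01821 + 0.09011·e^(−0.04·15.8)) = 0.9714
sugar = (2.4 − 0.9714)·4.0·16.6

94.8572 g


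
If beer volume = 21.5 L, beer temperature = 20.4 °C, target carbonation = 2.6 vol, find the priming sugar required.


residual = 14.695·(0.01821 + 0.09011·e^(−0.04·T));  sugar = (target − residual)·4.0·V
residual = 14.695·(0.01821 + 0.09011·e^(−0.04·20.4)) = 0.8531
sugar = (2.6 − 0.8531)·4.0·21.5

150.2301 g


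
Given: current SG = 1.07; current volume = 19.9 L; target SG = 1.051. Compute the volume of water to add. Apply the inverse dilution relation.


V_water = V·((SG_curr − 1)/(SG_target − 1) − 1)
V_water = 19.9·((1.07 − 1)/(1.051 − 1) − 1)

7.4137 L


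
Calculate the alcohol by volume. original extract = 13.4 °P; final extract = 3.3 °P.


SG = 259/(259 − P);  ABV = (OG − FG)·131.25
OG = 259/(259 − 13.4) = 1.0546
FG = 259/(259 − 3.3) = 1.0129
ABV = (1.0546 − 1.0129)·131.25

5.4672 % ABV


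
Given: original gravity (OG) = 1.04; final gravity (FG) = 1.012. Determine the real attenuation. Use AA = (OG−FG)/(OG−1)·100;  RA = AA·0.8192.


AA = (1.04 − 1.012)/(1.04 − 1)·100 = 70.0000
RA = 70.0000·0.8192

57.3440 %


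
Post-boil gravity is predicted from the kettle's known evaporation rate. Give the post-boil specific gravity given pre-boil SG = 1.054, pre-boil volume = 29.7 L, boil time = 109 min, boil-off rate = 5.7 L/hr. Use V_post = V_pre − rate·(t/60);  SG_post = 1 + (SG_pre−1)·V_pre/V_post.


V_post = 29.7 − 5.7·(109/60) = 19.3450
SG_post = 1 + (1.054 − 1)·29.7/19.3450

1.0829


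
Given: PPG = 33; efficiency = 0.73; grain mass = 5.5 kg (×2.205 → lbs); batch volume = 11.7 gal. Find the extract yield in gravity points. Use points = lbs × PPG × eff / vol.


lbs = 5.5 × 2.205 = 12.1275
points = 12.1275 × 33 × 0.73 / 11.7

24.9702 points


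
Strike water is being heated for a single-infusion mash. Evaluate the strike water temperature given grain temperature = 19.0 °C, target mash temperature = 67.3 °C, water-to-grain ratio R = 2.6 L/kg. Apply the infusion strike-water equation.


T_strike = (0.41/R)·(T_mash − T_grain) + T_mash
T_strike = (0.41/2.6)·(67.3 − 19.0) + 67.3

74.9165 °C


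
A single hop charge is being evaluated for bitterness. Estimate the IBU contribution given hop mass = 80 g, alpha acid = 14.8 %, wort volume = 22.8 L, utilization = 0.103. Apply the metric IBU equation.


IBU = (α/100)·mass·U·1000 / V
IBU = (14.8/100)·80·0.103·1000 / 22.8

53.4877 IBU


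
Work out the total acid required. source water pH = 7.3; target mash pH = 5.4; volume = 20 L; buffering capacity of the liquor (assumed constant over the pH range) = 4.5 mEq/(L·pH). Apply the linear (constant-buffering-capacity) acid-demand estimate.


acid = buffering capacity · (pH_source − pH_target) · V
acid = 4.5 · (7.3 − 5.4) · 20

171.0000 mEq


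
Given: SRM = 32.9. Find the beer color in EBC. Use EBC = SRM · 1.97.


EBC = 32.9 · 1.97

64.8130 EBC


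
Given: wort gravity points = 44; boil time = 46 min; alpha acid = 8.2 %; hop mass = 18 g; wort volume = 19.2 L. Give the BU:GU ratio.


U = 1.65·0.000125^(GP/1000)·(1−e^(−0.04t))/4.15;  IBU = (α/100)·m·U·1000/V;  BU:GU = IBU/GP
U = 1.65·0.000125^(44/1000)·(1−e^(−0.04·46))/4.15 = 0.2252
IBU = (8.2/100)·18·0.2252·1000/19.2 = 17.3131
BU:GU = 17.3131/44

0.3935


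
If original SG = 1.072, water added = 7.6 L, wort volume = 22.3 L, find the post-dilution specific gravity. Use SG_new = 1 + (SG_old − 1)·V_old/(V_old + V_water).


pts = (1.072 − 1)·1000·22.3/(22.3 + 7.6) = 53.6990
SG_new = 1 + 53.6990/1000

1.0537


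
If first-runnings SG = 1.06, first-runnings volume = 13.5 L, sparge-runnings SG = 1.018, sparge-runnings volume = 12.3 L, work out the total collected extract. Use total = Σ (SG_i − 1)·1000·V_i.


first = (1.06 − 1)·1000·13.5 = 810.0000
sparge = (1.018 − 1)·1000·12.3 = 221.4000
total = 810.0000 + 221.4000

1031.4000 gravity·L


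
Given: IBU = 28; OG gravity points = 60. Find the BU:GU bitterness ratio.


BU:GU = IBU / OG_points
BU:GU = 28 / 60

0.4667


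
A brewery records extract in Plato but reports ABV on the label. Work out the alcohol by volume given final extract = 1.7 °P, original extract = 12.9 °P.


SG = 259/(259 − P);  ABV = (OG − FG)·131.25
OG = 259/(259 − 12.9) = 1.0524
FG = 259/(259 − 1.7) = 1.0066
ABV = (1.0524 − 1.0066)·131.25

6.0126 % ABV


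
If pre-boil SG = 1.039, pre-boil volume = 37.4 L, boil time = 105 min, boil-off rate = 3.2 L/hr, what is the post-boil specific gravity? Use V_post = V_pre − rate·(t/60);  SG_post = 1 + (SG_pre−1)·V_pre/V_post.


V_post = 37.4 − 3.2·(105/60) = 31.8000
SG_post = 1 + (1.039 − 1)·37.4/31.8000

1.0459


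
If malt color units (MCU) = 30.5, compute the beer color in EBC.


SRM = 1.4922·MCU^0.6859;  EBC = SRM·1.97
SRM = 1.4922·30.5^0.6859 = 15.5564
EBC = 15.5564·1.97

30.6461 EBC


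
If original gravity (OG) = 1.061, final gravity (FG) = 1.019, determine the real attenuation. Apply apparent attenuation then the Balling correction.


AA = (OG−FG)/(OG−1)·100;  RA = AA·0.8192
AA = (1.061 − 1.019)/(1.061 − 1)·100 = 68.8525
RA = 68.8525·0.8192

56.4039 %


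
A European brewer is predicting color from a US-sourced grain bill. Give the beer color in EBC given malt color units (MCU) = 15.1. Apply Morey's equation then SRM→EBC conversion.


SRM = 1.4922·MCU^0.6859;  EBC = SRM·1.97
SRM = 1.4922·15.1^0.6859 = 9.6048
EBC = 9.6048·1.97

18.9214 EBC


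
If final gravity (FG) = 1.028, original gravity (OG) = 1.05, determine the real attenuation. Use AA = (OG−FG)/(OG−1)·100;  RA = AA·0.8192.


AA = (1.05 − 1.028)/(1.05 − 1)·100 = 44.0000
RA = 44.0000·0.8192

36.0448 %


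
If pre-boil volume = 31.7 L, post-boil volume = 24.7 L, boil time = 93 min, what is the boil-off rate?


rate = (V_pre − V_post) / (t_min/60)
rate = (31.7 − 24.7) / (93/60)

4.5161 L/hr


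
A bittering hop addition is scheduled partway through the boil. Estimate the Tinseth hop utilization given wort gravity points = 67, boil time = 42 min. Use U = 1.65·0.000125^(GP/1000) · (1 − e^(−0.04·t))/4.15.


bigness = 1.65·0.000125^(67/1000) = 0.9036
boil_factor = (1 − e^(−0.04·42))/4.15 = 0.1961
U = 0.9036 · 0.1961

0.1772


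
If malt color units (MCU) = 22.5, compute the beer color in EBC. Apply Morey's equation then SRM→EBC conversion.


SRM = 1.4922·MCU^0.6859;  EBC = SRM·1.97
SRM = 1.4922·22.5^0.6859 = 12.6267
EBC = 12.6267·1.97

24.8746 EBC


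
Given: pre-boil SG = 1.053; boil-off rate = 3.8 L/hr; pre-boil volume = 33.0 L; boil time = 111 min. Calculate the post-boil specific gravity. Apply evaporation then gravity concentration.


V_post = V_pre − rate·(t/60);  SG_post = 1 + (SG_pre−1)·V_pre/V_post
V_post = 33.0 − 3.8·(111/60) = 25.9700
SG_post = 1 + (1.053 − 1)·33.0/25.9700

1.0673


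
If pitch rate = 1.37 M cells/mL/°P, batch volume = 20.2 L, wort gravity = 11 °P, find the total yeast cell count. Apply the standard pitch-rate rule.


cells (billions) = rate · V_L · °P
cells = 1.37 · 20.2 · 11

304.4140 billion cells


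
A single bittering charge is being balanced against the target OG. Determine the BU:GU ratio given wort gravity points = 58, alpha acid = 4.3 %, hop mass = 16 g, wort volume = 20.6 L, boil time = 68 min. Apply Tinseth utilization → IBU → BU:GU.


U = 1.65·0.000125^(GP/1000)·(1−e^(−0.04t))/4.15;  IBU = (α/100)·m·U·1000/V;  BU:GU = IBU/GP
U = 1.65·0.000125^(58/1000)·(1−e^(−0.04·68))/4.15 = 0.2205
IBU = (4.3/100)·16·0.2205·1000/20.6 = 7.3652
BU:GU = 7.3652/58

0.1270


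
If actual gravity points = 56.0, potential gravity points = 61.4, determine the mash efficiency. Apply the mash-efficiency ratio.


efficiency = actual / potential × 100
efficiency = 56.0 / 61.4 × 100

91.2052 %


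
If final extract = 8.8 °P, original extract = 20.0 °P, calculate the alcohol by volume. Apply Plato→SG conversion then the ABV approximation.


SG = 259/(259 − P);  ABV = (OG − FG)·131.25
OG = 259/(259 − 20.0) = 1.0837
FG = 259/(259 − 8.8) = 1.0352
ABV = (1.0837 − 1.0352)·131.25

6.3670 % ABV


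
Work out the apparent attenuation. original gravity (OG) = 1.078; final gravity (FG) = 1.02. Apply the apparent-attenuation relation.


AA = (OG − FG)/(OG − 1) · 100
AA = (1.078 − 1.02)/(1.078 − 1) · 100

74.3590 %


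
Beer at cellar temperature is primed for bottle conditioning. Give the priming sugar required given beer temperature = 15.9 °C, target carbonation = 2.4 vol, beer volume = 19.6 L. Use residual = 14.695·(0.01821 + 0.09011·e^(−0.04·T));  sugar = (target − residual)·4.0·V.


residual = 14.695·(0.01821 + 0.09011·e^(−0.04·15.9)) = 0.9686
sugar = (2.4 − 0.9686)·4.0·19.6

112.2204 g


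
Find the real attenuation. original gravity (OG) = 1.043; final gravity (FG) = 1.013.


AA = (OG−FG)/(OG−1)·100;  RA = AA·0.8192
AA = (1.043 − 1.013)/(1.043 − 1)·100 = 69.7674
RA = 69.7674·0.8192

57.1535 %


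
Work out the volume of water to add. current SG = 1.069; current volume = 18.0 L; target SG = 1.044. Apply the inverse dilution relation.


V_water = V·((SG_curr − 1)/(SG_target − 1) − 1)
V_water = 18.0·((1.069 − 1)/(1.044 − 1) − 1)

10.2273 L


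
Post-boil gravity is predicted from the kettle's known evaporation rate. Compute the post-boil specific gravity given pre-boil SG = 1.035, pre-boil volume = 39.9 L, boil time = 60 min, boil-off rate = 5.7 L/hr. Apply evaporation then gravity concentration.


V_post = V_pre − rate·(t/60);  SG_post = 1 + (SG_pre−1)·V_pre/V_post
V_post = 39.9 − 5.7·(60/60) = 34.2000
SG_post = 1 + (1.035 − 1)·39.9/34.2000

1.0408


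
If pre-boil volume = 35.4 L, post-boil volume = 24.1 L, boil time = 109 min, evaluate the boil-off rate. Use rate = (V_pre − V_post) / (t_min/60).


rate = (35.4 − 24.1) / (109/60)

6.2202 L/hr


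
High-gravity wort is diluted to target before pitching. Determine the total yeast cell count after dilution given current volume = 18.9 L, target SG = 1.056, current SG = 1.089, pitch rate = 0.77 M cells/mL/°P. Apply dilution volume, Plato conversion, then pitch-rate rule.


V_w = V·((SG_c−1)/(SG_t−1)−1);  °P = 259 − 259/SG_t;  cells = rate·(V+V_w)·°P
V_w = 18.9·((1.089−1)/(1.056−1)−1) = 11.1375
V_final = 18.9 + 11.1375 = 30.0375
°P = 259 − 259/1.056 = 13.7348
cells = 0.77·30.0375·13.7348

317.6716 billion cells


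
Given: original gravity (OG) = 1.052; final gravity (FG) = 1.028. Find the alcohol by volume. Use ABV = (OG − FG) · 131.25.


ABV = (1.052 − 1.028) · 131.25

3.1500 % ABV


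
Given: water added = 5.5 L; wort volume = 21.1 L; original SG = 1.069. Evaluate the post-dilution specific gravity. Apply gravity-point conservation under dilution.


SG_new = 1 + (SG_old − 1)·V_old/(V_old + V_water)
pts = (1.069 − 1)·1000·21.1/(21.1 + 5.5) = 54.7331
SG_new = 1 + 54.7331/1000

1.0547


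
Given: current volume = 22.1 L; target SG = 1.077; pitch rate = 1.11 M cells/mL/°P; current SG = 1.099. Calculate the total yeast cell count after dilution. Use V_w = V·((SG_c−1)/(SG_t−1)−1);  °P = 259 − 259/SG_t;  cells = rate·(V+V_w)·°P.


V_w = 22.1·((1.099−1)/(1.077−1)−1) = 6.3143
V_final = 22.1 + 6.3143 = 28.4143
°P = 259 − 259/1.077 = 18.5172
cells = 1.11·28.4143·18.5172

584.0291 billion cells


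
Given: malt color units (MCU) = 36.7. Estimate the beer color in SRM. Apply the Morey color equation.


SRM = 1.4922 · MCU^0.6859
SRM = 1.4922 · 36.7^0.6859

17.6617 SRM


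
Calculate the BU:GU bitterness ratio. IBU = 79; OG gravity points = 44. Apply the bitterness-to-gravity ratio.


BU:GU = IBU / OG_points
BU:GU = 79 / 44

1.7955


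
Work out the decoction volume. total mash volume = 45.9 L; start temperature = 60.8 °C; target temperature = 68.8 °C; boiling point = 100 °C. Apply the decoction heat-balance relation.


V_dec = V_total·(T_target − T_start)/(T_boil − T_start)
V_dec = 45.9·(68.8 − 60.8)/(100 − 60.8)

9.3673 L


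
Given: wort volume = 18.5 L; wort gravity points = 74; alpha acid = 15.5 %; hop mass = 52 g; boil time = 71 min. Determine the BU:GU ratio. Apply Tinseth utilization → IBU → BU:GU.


U = 1.65·0.000125^(GP/1000)·(1−e^(−0.04t))/4.15;  IBU = (α/100)·m·U·1000/V;  BU:GU = IBU/GP
U = 1.65·0.000125^(74/1000)·(1−e^(−0.04·71))/4.15 = 0.1925
IBU = (15.5/100)·52·0.1925·1000/18.5 = 83.8736
BU:GU = 83.8736/74

1.1334


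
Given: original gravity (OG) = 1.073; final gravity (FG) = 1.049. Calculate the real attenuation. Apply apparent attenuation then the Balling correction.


AA = (OG−FG)/(OG−1)·100;  RA = AA·0.8192
AA = (1.073 − 1.049)/(1.073 − 1)·100 = 32.8767
RA = 32.8767·0.8192

26.9326 %


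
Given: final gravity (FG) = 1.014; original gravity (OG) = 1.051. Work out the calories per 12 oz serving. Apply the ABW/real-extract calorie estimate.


ABW = (OG−FG)·131.25·0.79/FG;  °P = 259 − 259/SG (for OG→OE and FG→AE);  RE = 0.1808·OE + 0.8192·AE;  Cal = (6.9·ABW + 4·(RE−0.1))·FG·3.55
ABW = (1.051 − 1.014)·131.25·0.79/1.014 = 3.7835
OE = 259 − 259/1.051 = 12.5680 °P
AE = 259 − 259/1.014 = 3.5759 °P
RE = 0.1808·12.5680 + 0.8192·3.5759 = 5.2017 °P
Cal = (6.9·3.7835 + 4·(5.2017−0.1))·1.014·3.55

167.4320 kcal
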